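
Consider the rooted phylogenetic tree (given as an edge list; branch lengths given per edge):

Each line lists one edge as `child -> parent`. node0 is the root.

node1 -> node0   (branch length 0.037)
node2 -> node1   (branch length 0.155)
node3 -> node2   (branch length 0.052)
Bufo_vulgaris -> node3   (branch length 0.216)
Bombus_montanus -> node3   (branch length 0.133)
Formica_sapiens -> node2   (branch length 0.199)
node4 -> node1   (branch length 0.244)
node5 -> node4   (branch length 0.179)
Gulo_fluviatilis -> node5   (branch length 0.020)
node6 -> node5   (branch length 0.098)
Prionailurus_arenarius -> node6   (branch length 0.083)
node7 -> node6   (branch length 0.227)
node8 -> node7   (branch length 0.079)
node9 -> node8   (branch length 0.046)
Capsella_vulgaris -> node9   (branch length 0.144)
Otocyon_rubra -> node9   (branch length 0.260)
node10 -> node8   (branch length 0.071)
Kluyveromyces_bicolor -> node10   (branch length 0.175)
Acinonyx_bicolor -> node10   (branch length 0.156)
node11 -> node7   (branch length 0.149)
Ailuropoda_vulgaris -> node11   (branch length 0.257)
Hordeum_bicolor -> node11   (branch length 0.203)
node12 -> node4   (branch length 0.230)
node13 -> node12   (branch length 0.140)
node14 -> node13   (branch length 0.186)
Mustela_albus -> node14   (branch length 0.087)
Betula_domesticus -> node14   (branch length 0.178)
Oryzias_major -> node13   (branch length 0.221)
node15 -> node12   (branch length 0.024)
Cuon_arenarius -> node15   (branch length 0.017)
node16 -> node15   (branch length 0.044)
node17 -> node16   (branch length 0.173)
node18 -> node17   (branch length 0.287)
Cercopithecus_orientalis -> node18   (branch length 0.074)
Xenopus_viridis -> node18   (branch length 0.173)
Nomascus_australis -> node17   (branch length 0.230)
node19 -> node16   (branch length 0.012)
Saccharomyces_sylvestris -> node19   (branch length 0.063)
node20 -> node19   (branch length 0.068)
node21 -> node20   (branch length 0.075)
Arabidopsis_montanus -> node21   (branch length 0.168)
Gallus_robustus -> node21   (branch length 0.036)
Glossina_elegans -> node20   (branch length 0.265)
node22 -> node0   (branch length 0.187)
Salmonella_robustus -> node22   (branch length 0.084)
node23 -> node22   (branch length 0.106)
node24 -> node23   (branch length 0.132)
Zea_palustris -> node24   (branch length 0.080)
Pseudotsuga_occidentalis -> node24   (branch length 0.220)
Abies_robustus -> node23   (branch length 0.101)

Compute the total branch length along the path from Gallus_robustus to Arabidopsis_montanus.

The path runs Gallus_robustus → … → MRCA → … → Arabidopsis_montanus; the MRCA is the node subtending (Arabidopsis_montanus,Gallus_robustus).
Branch lengths along that path: 0.036 + 0.168 = 0.204.

0.204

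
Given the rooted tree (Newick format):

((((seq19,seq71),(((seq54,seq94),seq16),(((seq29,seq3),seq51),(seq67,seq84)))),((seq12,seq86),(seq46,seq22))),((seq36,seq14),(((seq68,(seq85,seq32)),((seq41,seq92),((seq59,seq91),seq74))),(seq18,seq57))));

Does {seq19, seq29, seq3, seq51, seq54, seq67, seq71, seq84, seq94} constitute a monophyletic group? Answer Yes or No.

No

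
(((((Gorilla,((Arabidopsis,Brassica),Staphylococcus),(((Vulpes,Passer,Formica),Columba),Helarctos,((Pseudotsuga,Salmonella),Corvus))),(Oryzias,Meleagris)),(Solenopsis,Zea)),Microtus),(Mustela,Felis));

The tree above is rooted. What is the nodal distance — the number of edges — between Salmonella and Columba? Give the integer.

The MRCA of Salmonella and Columba is the node subtending (((Vulpes,Passer,Formica),Columba),Helarctos,((Pseudotsuga,Salmonella),Corvus)).
From Salmonella up to that node: 3 branches. From Columba up to the same node: 2 branches. Total: 3 + 2 = 5.

5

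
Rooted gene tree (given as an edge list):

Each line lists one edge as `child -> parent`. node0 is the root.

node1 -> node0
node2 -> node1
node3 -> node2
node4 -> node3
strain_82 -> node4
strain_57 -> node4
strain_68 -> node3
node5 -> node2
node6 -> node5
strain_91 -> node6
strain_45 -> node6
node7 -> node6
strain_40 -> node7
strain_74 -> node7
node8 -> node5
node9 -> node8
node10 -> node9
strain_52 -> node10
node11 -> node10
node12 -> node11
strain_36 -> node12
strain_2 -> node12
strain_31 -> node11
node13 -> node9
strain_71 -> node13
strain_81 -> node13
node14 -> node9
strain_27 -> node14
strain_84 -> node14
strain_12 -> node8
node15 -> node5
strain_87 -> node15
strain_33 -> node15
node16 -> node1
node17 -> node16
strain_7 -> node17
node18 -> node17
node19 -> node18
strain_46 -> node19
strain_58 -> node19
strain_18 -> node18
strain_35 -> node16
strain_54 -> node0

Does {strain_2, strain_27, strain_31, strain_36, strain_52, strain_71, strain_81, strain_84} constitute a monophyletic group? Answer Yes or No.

The most recent common ancestor of these taxa subtends ((strain_52,((strain_36,strain_2),strain_31)),(strain_71,strain_81),(strain_27,strain_84)).
That clade has exactly 8 tips — every listed taxon and nothing else — so the group is monophyletic.

Yes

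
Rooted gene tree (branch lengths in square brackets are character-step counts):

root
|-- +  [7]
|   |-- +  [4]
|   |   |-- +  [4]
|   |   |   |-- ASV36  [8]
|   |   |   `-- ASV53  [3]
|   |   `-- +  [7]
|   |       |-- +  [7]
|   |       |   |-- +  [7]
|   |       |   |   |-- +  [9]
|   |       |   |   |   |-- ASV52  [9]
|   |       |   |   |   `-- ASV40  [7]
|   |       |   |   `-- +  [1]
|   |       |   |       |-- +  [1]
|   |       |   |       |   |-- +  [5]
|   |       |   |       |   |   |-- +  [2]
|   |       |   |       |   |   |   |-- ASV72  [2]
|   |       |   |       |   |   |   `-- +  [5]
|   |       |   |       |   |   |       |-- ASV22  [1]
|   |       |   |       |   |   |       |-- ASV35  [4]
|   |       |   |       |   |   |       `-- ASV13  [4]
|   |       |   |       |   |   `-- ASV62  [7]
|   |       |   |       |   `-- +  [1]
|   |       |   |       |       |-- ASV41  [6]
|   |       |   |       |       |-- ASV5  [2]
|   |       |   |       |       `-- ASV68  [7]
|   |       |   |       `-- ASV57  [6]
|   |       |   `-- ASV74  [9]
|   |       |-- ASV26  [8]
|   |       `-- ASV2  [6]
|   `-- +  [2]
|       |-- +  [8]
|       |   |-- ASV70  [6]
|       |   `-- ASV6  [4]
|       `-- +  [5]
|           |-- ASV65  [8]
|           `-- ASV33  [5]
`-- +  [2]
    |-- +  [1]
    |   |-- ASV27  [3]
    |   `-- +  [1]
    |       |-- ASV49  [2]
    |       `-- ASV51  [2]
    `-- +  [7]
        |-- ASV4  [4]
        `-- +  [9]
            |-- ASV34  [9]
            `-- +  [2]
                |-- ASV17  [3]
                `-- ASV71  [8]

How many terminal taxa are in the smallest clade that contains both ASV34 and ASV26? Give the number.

The MRCA of ASV34 and ASV26 is the root, so the clade is the entire tree.
That clade contains 27 terminal taxa: ASV13, ASV17, ASV2, ASV22, ASV26, ASV27, ASV33, ASV34, ASV35, ASV36, ASV4, ASV40, ASV41, ASV49, ASV5, ASV51, ASV52, ASV53, ASV57, ASV6, ASV62, ASV65, ASV68, ASV70, ASV71, ASV72, ASV74.

27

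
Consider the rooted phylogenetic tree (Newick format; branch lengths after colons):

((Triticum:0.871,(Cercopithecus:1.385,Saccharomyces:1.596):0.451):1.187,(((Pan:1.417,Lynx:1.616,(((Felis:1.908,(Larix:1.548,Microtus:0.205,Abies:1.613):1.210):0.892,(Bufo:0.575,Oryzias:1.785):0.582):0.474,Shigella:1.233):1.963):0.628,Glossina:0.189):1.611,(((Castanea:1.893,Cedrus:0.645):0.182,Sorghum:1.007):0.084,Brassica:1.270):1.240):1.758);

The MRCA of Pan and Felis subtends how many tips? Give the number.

The MRCA of Pan and Felis is the node subtending (Pan,Lynx,(((Felis,(Larix,Microtus,Abies)),(Bufo,Oryzias)),Shigella)).
That clade contains 9 terminal taxa: Abies, Bufo, Felis, Larix, Lynx, Microtus, Oryzias, Pan, Shigella.

9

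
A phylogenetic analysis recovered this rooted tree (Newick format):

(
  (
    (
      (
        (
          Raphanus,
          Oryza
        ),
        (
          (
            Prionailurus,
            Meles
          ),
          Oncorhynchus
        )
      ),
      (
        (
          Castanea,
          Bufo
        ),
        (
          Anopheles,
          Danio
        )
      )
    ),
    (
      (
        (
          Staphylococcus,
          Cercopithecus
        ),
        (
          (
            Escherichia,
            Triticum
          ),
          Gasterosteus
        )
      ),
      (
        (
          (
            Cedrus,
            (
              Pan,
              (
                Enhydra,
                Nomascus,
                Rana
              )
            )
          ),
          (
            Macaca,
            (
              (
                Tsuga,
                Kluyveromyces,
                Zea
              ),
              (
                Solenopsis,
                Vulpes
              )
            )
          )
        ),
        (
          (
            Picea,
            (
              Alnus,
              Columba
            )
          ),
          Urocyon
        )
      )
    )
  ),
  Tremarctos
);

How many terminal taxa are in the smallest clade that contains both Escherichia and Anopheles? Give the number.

29

The MRCA of Escherichia and Anopheles is the node subtending ((((Raphanus,Oryza),((Prionailurus,Meles),Oncorhynchus)),((Castanea,Bufo),(Anopheles,Danio))),(((Staphylococcus,Cercopithecus),((Escherichia,Triticum),Gasterosteus)),(((Cedrus,(Pan,(Enhydra,Nomascus,Rana))),(Macaca,((Tsuga,Kluyveromyces,Zea),(Solenopsis,Vulpes)))),((Picea,(Alnus,Columba)),Urocyon)))).
That clade contains 29 terminal taxa: Alnus, Anopheles, Bufo, Castanea, Cedrus, Cercopithecus, Columba, Danio, Enhydra, Escherichia, Gasterosteus, Kluyveromyces, Macaca, Meles, Nomascus, Oncorhynchus, Oryza, Pan, Picea, Prionailurus, Rana, Raphanus, Solenopsis, Staphylococcus, Triticum, Tsuga, Urocyon, Vulpes, Zea.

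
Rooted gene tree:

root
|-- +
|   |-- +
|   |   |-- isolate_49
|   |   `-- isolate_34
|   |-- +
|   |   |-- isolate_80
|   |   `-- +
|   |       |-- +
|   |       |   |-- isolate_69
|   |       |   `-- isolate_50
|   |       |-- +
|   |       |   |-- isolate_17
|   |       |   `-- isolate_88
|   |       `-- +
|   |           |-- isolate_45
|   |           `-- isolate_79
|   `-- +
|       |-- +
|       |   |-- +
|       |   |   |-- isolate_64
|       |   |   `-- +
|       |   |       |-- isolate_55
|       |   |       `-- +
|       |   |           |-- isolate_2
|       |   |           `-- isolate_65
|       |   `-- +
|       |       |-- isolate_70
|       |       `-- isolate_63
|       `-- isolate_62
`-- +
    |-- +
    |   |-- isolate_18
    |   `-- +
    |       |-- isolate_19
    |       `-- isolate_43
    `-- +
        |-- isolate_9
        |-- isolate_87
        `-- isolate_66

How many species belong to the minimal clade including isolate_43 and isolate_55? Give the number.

22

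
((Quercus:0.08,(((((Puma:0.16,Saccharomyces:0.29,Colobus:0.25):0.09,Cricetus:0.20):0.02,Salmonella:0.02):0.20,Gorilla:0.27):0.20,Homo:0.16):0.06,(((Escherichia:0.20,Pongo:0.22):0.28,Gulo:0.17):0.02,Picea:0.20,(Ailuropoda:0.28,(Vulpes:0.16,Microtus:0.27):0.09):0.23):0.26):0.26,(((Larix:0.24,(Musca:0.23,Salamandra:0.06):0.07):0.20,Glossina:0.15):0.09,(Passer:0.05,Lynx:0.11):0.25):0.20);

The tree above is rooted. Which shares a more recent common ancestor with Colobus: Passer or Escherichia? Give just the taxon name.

Escherichia

The MRCA of Colobus and Escherichia subtends (Quercus,(((((Puma,Saccharomyces,Colobus),Cricetus),Salmonella),Gorilla),Homo),(((Escherichia,Pongo),Gulo),Picea,(Ailuropoda,(Vulpes,Microtus)))) (15 taxa).
The MRCA of Colobus and Passer is the root, subtending the entire tree (21 taxa).
The first is nested inside the second, so Colobus shares a more recent common ancestor with Escherichia.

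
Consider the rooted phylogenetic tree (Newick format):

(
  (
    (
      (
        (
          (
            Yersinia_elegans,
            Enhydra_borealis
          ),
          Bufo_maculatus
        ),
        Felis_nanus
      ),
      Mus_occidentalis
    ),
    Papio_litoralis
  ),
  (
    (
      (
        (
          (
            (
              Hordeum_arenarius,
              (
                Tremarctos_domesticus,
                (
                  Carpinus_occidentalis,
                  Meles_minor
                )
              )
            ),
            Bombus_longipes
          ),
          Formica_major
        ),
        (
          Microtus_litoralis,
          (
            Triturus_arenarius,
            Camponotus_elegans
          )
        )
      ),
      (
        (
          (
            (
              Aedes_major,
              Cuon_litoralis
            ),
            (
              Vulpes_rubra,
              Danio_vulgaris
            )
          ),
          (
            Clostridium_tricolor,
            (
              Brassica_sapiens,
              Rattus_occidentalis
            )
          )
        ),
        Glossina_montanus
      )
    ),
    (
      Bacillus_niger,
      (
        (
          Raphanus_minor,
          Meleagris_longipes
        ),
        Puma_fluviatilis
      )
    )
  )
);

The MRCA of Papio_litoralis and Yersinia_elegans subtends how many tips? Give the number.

6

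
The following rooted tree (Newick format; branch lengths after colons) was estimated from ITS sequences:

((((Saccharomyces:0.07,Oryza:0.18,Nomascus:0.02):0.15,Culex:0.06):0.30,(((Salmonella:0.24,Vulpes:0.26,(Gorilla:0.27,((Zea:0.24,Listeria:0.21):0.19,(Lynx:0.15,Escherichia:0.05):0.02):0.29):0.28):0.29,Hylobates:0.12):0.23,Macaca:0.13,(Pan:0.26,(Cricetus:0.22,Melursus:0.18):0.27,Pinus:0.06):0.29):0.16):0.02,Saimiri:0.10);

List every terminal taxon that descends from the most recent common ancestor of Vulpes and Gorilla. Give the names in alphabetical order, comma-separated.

Escherichia, Gorilla, Listeria, Lynx, Salmonella, Vulpes, Zea

Tracing Vulpes: it sits inside (Salmonella,Vulpes,(Gorilla,((Zea,Listeria),(Lynx,Escherichia)))).
Tracing Gorilla: it sits inside (Gorilla,((Zea,Listeria),(Lynx,Escherichia))).
The smallest clade enclosing both is (Salmonella,Vulpes,(Gorilla,((Zea,Listeria),(Lynx,Escherichia)))); the answer is its 7 terminal taxa in alphabetical order.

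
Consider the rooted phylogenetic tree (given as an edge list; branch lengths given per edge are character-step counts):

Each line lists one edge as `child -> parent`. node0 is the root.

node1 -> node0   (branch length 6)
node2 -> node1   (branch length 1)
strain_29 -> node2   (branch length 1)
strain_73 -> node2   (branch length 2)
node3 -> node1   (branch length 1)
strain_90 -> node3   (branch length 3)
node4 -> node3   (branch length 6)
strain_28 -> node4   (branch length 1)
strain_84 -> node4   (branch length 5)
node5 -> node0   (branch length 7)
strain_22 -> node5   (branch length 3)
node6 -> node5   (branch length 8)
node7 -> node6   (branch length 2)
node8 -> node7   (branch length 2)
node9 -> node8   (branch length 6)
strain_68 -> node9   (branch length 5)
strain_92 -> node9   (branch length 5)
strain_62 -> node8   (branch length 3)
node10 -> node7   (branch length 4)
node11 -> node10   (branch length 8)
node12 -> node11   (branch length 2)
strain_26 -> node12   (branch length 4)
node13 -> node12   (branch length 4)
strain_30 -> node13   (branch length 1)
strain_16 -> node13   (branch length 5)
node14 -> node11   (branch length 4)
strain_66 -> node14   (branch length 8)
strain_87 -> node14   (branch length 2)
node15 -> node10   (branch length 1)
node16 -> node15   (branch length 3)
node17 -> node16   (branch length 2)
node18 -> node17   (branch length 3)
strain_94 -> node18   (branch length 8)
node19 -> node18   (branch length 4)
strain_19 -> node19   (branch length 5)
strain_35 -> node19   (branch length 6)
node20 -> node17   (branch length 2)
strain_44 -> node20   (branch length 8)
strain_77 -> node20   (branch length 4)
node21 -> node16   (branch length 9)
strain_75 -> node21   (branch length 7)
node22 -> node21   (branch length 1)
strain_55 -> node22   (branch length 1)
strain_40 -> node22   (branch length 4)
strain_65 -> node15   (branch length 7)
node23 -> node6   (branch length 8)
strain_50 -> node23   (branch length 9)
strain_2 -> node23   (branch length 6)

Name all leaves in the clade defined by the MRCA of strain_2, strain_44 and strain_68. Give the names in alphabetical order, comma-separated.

Tracing strain_2: it sits inside (strain_50,strain_2).
Tracing strain_44: it sits inside (strain_44,strain_77).
Tracing strain_68: it sits inside (strain_68,strain_92).
The smallest clade enclosing all 3 is ((((strain_68,strain_92),strain_62),(((strain_26,(strain_30,strain_16)),(strain_66,strain_87)),((((strain_94,(strain_19,strain_35)),(strain_44,strain_77)),(strain_75,(strain_55,strain_40))),strain_65))),(strain_50,strain_2)); the answer is its 19 terminal taxa in alphabetical order.

strain_16, strain_19, strain_2, strain_26, strain_30, strain_35, strain_40, strain_44, strain_50, strain_55, strain_62, strain_65, strain_66, strain_68, strain_75, strain_77, strain_87, strain_92, strain_94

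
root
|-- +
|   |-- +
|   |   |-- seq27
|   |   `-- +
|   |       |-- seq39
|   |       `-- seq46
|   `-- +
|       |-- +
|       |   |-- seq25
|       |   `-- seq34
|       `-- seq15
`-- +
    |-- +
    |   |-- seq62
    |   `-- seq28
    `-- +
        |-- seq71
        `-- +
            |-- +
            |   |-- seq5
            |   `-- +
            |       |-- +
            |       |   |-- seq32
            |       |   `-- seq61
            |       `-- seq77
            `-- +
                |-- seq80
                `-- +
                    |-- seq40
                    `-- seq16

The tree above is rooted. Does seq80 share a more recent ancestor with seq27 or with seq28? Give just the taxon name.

The MRCA of seq80 and seq28 subtends ((seq62,seq28),(seq71,((seq5,((seq32,seq61),seq77)),(seq80,(seq40,seq16))))) (10 taxa).
The MRCA of seq80 and seq27 is the root, subtending the entire tree (16 taxa).
The first is nested inside the second, so seq80 shares a more recent common ancestor with seq28.

seq28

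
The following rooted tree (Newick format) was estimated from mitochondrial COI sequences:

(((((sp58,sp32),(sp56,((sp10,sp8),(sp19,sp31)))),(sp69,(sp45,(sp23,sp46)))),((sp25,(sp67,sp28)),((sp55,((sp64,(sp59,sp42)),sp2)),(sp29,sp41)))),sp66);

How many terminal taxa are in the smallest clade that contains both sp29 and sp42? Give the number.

7

The MRCA of sp29 and sp42 is the node subtending ((sp55,((sp64,(sp59,sp42)),sp2)),(sp29,sp41)).
That clade contains 7 terminal taxa: sp2, sp29, sp41, sp42, sp55, sp59, sp64.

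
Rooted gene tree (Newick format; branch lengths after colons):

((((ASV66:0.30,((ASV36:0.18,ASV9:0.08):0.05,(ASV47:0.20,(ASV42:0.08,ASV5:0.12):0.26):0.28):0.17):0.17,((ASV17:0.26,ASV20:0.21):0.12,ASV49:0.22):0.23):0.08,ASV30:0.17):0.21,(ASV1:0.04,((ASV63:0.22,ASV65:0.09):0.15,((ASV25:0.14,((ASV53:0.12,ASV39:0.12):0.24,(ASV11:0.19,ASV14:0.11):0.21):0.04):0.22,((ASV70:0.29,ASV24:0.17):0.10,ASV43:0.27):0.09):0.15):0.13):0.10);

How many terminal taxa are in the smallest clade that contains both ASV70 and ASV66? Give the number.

21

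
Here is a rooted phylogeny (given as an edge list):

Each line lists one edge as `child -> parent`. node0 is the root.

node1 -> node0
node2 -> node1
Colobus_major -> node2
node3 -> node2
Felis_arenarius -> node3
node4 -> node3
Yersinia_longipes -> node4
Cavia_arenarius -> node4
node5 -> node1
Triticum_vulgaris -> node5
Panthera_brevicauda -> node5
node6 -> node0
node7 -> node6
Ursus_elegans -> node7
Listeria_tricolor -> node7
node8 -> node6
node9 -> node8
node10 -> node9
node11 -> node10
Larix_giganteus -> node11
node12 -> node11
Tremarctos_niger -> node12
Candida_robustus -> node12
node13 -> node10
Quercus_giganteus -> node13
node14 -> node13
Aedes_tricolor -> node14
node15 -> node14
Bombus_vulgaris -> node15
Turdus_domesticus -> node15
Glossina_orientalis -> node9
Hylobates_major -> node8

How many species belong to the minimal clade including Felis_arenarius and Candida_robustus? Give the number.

The MRCA of Felis_arenarius and Candida_robustus is the root, so the clade is the entire tree.
That clade contains 17 terminal taxa: Aedes_tricolor, Bombus_vulgaris, Candida_robustus, Cavia_arenarius, Colobus_major, Felis_arenarius, Glossina_orientalis, Hylobates_major, Larix_giganteus, Listeria_tricolor, Panthera_brevicauda, Quercus_giganteus, Tremarctos_niger, Triticum_vulgaris, Turdus_domesticus, Ursus_elegans, Yersinia_longipes.

17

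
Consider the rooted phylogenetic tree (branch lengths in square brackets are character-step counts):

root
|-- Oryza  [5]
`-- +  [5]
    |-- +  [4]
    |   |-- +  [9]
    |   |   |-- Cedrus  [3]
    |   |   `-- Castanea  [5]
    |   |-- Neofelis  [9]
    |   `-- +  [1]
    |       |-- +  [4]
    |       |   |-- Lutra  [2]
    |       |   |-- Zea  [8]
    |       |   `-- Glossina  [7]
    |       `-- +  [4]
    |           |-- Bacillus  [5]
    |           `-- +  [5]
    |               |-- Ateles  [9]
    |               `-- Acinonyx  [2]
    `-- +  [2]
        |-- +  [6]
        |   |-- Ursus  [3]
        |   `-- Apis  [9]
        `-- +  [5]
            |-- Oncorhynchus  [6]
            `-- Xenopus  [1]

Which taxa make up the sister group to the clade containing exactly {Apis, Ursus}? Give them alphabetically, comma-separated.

Oncorhynchus, Xenopus

The clade containing exactly {Apis, Ursus} attaches to the tree at the node subtending ((Ursus,Apis),(Oncorhynchus,Xenopus)).
The other lineage descending from that same node — the sister group — is (Oncorhynchus,Xenopus); its 2 tips in alphabetical order are the answer.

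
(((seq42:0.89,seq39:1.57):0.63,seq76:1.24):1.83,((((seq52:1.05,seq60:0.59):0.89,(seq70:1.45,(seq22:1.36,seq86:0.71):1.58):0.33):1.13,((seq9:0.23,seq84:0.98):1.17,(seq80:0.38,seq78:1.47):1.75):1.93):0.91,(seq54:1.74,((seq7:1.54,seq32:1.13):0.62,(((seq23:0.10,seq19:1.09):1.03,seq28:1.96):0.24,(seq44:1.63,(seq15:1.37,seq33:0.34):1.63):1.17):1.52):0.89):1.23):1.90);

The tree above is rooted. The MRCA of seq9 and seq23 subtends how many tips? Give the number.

18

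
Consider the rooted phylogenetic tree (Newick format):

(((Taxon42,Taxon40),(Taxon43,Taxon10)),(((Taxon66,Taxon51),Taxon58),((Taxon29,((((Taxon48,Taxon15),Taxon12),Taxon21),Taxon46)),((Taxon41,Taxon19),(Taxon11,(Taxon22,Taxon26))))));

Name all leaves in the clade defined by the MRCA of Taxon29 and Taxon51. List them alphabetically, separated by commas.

Taxon11, Taxon12, Taxon15, Taxon19, Taxon21, Taxon22, Taxon26, Taxon29, Taxon41, Taxon46, Taxon48, Taxon51, Taxon58, Taxon66

Tracing Taxon29: it sits inside (Taxon29,((((Taxon48,Taxon15),Taxon12),Taxon21),Taxon46)).
Tracing Taxon51: it sits inside (Taxon66,Taxon51).
The smallest clade enclosing both is (((Taxon66,Taxon51),Taxon58),((Taxon29,((((Taxon48,Taxon15),Taxon12),Taxon21),Taxon46)),((Taxon41,Taxon19),(Taxon11,(Taxon22,Taxon26))))); the answer is its 14 terminal taxa in alphabetical order.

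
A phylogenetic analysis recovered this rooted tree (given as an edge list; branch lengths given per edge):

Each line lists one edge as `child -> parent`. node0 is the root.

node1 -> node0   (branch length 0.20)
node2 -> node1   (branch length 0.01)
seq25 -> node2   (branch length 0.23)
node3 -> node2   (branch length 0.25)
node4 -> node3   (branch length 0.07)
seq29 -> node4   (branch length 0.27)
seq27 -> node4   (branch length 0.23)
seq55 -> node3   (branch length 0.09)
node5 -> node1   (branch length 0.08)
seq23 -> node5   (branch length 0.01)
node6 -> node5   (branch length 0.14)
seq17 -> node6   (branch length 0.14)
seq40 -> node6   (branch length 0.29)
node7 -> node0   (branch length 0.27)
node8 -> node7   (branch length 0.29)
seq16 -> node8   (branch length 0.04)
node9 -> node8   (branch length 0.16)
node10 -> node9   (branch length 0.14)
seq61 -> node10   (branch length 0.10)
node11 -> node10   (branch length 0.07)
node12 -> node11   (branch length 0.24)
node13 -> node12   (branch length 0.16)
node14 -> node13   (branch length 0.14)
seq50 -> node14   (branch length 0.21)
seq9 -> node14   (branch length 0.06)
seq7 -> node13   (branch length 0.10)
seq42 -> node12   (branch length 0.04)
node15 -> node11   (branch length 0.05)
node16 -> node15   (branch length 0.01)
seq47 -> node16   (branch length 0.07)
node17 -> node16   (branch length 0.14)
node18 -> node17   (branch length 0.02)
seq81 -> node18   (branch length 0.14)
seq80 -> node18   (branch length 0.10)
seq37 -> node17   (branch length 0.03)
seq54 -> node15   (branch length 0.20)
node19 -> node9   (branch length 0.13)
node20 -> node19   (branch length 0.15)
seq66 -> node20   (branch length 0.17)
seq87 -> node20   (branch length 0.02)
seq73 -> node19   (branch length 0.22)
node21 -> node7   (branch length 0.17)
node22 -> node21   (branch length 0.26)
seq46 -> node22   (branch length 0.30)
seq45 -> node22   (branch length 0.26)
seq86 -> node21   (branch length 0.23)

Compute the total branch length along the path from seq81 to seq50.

The path runs seq81 → … → MRCA → … → seq50; the MRCA is the node subtending ((((seq50,seq9),seq7),seq42),((seq47,((seq81,seq80),seq37)),seq54)).
Branch lengths along that path: 0.14 + 0.02 + 0.14 + 0.01 + 0.05 + 0.24 + 0.16 + 0.14 + 0.21 = 1.11.

1.11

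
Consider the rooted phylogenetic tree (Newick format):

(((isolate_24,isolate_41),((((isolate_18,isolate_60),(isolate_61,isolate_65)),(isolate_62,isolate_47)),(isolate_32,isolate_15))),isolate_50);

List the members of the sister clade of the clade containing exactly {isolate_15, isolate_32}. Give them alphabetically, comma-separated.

The clade containing exactly {isolate_15, isolate_32} attaches to the tree at the node subtending ((((isolate_18,isolate_60),(isolate_61,isolate_65)),(isolate_62,isolate_47)),(isolate_32,isolate_15)).
The other lineage descending from that same node — the sister group — is (((isolate_18,isolate_60),(isolate_61,isolate_65)),(isolate_62,isolate_47)); its 6 tips in alphabetical order are the answer.

isolate_18, isolate_47, isolate_60, isolate_61, isolate_62, isolate_65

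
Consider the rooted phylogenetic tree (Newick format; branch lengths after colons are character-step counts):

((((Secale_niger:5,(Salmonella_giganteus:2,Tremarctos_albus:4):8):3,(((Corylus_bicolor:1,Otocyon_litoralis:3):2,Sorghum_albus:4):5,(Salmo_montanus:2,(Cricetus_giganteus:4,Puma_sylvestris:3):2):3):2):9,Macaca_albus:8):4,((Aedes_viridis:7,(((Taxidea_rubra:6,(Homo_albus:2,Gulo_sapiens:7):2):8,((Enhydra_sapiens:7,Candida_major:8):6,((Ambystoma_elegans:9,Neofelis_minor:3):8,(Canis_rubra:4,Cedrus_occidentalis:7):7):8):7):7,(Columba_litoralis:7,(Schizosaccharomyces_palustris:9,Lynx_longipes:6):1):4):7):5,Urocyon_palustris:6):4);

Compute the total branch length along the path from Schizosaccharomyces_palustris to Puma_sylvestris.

The path runs Schizosaccharomyces_palustris → … → MRCA → … → Puma_sylvestris; the MRCA is the root of the tree.
Branch lengths along that path: 9 + 1 + 4 + 7 + 5 + 4 + 4 + 9 + 2 + 3 + 2 + 3 = 53.

53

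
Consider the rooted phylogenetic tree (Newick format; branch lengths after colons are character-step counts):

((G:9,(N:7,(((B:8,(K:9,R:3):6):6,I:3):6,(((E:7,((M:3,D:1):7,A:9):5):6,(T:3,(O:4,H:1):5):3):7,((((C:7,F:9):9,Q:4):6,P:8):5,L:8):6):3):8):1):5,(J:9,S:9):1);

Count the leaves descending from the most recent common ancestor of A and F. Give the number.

12

The MRCA of A and F is the node subtending (((E,((M,D),A)),(T,(O,H))),((((C,F),Q),P),L)).
That clade contains 12 terminal taxa: A, C, D, E, F, H, L, M, O, P, Q, T.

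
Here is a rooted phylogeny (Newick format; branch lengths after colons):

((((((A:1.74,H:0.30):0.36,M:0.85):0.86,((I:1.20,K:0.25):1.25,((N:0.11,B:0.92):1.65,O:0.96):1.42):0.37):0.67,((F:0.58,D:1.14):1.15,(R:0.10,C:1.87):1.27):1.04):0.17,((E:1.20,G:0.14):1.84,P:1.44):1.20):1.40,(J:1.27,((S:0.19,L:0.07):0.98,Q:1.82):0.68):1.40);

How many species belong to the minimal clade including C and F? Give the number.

4

The MRCA of C and F is the node subtending ((F,D),(R,C)).
That clade contains 4 terminal taxa: C, D, F, R.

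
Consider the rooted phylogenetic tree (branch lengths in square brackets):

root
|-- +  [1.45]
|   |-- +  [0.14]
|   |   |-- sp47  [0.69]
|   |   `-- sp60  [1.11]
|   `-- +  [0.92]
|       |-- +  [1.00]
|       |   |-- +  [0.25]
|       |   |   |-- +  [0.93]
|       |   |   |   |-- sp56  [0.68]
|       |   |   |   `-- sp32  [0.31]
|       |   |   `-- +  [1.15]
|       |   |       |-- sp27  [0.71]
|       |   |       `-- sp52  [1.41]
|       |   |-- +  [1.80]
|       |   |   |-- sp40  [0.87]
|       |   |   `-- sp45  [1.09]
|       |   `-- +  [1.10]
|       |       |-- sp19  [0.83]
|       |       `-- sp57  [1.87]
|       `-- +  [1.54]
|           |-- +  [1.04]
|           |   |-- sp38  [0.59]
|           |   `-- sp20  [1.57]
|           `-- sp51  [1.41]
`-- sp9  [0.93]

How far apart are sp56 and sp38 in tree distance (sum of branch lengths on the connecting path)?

6.03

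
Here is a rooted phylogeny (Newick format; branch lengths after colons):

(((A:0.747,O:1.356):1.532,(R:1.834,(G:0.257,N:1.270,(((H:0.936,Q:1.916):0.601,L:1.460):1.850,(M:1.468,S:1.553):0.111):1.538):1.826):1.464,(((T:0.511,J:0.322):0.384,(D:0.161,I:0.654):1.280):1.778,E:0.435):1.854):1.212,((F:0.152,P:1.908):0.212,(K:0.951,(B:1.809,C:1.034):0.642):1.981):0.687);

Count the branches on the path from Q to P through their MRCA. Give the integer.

10

The MRCA of Q and P is the root of the tree.
From Q up to that node: 7 branches. From P up to the same node: 3 branches. Total: 7 + 3 = 10.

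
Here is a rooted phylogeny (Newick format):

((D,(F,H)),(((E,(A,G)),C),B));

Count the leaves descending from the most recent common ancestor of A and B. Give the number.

The MRCA of A and B is the node subtending (((E,(A,G)),C),B).
That clade contains 5 terminal taxa: A, B, C, E, G.

5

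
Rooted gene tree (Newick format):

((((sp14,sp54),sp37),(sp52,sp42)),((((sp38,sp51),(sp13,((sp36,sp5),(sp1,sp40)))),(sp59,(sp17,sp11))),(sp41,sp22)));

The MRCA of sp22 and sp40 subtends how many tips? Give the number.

The MRCA of sp22 and sp40 is the node subtending ((((sp38,sp51),(sp13,((sp36,sp5),(sp1,sp40)))),(sp59,(sp17,sp11))),(sp41,sp22)).
That clade contains 12 terminal taxa: sp1, sp11, sp13, sp17, sp22, sp36, sp38, sp40, sp41, sp5, sp51, sp59.

12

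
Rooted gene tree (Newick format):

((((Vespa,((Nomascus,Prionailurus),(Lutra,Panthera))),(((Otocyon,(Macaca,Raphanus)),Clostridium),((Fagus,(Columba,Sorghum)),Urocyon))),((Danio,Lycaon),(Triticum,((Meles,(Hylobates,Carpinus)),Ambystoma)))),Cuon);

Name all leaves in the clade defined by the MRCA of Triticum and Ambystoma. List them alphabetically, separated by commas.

Ambystoma, Carpinus, Hylobates, Meles, Triticum

Tracing Triticum: it sits inside (Triticum,((Meles,(Hylobates,Carpinus)),Ambystoma)).
Tracing Ambystoma: it sits inside ((Meles,(Hylobates,Carpinus)),Ambystoma).
The smallest clade enclosing both is (Triticum,((Meles,(Hylobates,Carpinus)),Ambystoma)); the answer is its 5 terminal taxa in alphabetical order.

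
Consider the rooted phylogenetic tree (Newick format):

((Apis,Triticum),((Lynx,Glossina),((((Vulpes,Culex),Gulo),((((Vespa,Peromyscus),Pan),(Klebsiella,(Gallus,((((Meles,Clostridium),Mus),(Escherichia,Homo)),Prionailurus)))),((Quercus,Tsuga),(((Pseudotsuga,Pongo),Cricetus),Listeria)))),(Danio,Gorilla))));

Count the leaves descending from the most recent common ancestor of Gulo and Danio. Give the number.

The MRCA of Gulo and Danio is the node subtending ((((Vulpes,Culex),Gulo),((((Vespa,Peromyscus),Pan),(Klebsiella,(Gallus,((((Meles,Clostridium),Mus),(Escherichia,Homo)),Prionailurus)))),((Quercus,Tsuga),(((Pseudotsuga,Pongo),Cricetus),Listeria)))),(Danio,Gorilla)).
That clade contains 22 terminal taxa: Clostridium, Cricetus, Culex, Danio, Escherichia, Gallus, Gorilla, Gulo, Homo, Klebsiella, Listeria, Meles, Mus, Pan, Peromyscus, Pongo, Prionailurus, Pseudotsuga, Quercus, Tsuga, Vespa, Vulpes.

22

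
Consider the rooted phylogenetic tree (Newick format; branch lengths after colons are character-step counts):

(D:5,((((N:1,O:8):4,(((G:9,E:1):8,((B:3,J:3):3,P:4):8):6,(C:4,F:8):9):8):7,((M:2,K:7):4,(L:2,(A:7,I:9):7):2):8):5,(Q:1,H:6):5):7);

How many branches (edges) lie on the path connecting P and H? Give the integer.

8

The MRCA of P and H is the node subtending ((((N,O),(((G,E),((B,J),P)),(C,F))),((M,K),(L,(A,I)))),(Q,H)).
From P up to that node: 6 branches. From H up to the same node: 2 branches. Total: 6 + 2 = 8.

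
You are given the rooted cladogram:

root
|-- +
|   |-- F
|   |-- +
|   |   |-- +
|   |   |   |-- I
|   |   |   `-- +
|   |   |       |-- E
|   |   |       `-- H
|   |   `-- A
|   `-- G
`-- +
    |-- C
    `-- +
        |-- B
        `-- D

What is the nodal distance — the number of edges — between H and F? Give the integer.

The MRCA of H and F is the node subtending (F,((I,(E,H)),A),G).
From H up to that node: 4 branches. From F up to the same node: 1 branch. Total: 4 + 1 = 5.

5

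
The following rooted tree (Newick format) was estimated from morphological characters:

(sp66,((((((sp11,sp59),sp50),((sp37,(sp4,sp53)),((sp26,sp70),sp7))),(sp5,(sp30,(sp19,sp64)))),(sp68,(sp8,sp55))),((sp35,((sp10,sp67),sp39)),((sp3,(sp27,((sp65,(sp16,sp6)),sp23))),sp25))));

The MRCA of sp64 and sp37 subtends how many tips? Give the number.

13

The MRCA of sp64 and sp37 is the node subtending ((((sp11,sp59),sp50),((sp37,(sp4,sp53)),((sp26,sp70),sp7))),(sp5,(sp30,(sp19,sp64)))).
That clade contains 13 terminal taxa: sp11, sp19, sp26, sp30, sp37, sp4, sp5, sp50, sp53, sp59, sp64, sp7, sp70.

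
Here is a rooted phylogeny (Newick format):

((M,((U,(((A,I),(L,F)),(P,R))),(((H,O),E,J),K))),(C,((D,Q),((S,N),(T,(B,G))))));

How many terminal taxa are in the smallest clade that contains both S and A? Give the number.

The MRCA of S and A is the root, so the clade is the entire tree.
That clade contains 21 terminal taxa: A, B, C, D, E, F, G, H, I, J, K, L, M, N, O, P, Q, R, S, T, U.

21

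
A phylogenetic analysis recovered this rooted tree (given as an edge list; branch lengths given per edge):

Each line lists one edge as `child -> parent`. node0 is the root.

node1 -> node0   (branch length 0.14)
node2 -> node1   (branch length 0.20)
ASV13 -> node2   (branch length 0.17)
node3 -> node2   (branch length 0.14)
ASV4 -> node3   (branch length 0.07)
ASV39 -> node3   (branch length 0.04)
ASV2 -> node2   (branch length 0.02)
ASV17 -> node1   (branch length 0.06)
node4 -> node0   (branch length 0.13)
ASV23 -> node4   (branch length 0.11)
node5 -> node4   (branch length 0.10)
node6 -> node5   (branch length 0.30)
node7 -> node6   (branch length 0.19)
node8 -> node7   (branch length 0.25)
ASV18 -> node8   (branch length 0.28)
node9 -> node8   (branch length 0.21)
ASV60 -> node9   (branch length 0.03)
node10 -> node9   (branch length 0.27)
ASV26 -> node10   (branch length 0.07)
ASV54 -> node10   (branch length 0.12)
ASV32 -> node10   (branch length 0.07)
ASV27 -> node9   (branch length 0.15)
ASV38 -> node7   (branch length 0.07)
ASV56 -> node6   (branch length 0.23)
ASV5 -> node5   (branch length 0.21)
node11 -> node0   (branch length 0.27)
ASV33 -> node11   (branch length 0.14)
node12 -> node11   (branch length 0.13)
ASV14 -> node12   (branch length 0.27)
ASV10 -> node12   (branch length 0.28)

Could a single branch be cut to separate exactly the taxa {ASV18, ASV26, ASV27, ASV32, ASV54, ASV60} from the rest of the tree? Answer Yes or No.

The most recent common ancestor of these taxa subtends (ASV18,(ASV60,(ASV26,ASV54,ASV32),ASV27)).
That clade has exactly 6 tips — every listed taxon and nothing else — so the group is monophyletic.

Yes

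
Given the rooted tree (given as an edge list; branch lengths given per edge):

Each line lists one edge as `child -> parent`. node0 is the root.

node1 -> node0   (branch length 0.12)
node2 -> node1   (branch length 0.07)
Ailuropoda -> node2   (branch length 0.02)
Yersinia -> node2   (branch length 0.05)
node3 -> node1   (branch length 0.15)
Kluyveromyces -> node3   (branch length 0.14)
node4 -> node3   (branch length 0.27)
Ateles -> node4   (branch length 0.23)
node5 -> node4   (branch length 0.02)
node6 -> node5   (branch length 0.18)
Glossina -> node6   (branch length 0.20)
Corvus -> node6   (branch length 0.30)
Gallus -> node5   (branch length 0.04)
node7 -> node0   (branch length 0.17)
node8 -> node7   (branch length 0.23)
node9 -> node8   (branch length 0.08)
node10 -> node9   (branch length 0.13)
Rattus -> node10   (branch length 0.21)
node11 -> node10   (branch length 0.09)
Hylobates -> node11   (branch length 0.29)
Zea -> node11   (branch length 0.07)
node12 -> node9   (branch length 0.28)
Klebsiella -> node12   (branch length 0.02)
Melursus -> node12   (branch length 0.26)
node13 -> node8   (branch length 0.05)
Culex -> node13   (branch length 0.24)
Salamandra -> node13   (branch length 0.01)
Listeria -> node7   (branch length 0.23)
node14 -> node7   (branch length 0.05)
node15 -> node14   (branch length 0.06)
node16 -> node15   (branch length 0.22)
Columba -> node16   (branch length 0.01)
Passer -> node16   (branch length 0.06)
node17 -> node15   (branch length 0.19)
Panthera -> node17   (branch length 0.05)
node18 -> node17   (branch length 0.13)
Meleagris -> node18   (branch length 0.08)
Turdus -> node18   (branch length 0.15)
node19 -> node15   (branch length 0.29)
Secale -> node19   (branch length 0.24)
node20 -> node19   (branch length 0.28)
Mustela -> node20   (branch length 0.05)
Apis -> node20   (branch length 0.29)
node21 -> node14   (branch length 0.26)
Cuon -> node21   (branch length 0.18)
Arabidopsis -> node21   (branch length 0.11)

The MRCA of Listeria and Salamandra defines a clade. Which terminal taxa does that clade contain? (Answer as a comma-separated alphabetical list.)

Tracing Listeria: it sits inside ((((Rattus,(Hylobates,Zea)),(Klebsiella,Melursus)),(Culex,Salamandra)),Listeria,(((Columba,Passer),(Panthera,(Meleagris,Turdus)),(Secale,(Mustela,Apis))),(Cuon,Arabidopsis))).
Tracing Salamandra: it sits inside (Culex,Salamandra).
The smallest clade enclosing both is ((((Rattus,(Hylobates,Zea)),(Klebsiella,Melursus)),(Culex,Salamandra)),Listeria,(((Columba,Passer),(Panthera,(Meleagris,Turdus)),(Secale,(Mustela,Apis))),(Cuon,Arabidopsis))); the answer is its 18 terminal taxa in alphabetical order.

Apis, Arabidopsis, Columba, Culex, Cuon, Hylobates, Klebsiella, Listeria, Meleagris, Melursus, Mustela, Panthera, Passer, Rattus, Salamandra, Secale, Turdus, Zea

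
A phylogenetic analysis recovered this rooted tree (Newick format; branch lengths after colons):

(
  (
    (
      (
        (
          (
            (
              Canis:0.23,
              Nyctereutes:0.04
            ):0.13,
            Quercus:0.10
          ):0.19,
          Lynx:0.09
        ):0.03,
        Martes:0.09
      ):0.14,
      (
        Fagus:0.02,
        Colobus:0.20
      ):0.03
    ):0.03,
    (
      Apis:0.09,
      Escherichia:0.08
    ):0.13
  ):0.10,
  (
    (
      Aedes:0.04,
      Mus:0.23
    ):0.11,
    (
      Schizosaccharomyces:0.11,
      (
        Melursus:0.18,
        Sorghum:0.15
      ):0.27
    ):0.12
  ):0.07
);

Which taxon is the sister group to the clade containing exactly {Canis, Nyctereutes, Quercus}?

The clade containing exactly {Canis, Nyctereutes, Quercus} attaches to the tree at the node subtending (((Canis,Nyctereutes),Quercus),Lynx).
The other lineage descending from that same node — the sister group — is the single tip Lynx.

Lynx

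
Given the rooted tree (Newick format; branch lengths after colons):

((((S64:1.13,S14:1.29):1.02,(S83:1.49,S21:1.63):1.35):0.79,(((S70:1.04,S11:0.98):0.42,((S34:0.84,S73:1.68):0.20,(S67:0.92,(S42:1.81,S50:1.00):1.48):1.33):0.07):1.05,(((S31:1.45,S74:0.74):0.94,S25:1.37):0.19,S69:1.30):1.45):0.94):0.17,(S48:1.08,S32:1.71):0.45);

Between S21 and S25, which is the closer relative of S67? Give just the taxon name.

The MRCA of S67 and S25 subtends (((S70,S11),((S34,S73),(S67,(S42,S50)))),(((S31,S74),S25),S69)) (11 taxa).
The MRCA of S67 and S21 subtends (((S64,S14),(S83,S21)),(((S70,S11),((S34,S73),(S67,(S42,S50)))),(((S31,S74),S25),S69))) (15 taxa).
The first is nested inside the second, so S67 shares a more recent common ancestor with S25.

S25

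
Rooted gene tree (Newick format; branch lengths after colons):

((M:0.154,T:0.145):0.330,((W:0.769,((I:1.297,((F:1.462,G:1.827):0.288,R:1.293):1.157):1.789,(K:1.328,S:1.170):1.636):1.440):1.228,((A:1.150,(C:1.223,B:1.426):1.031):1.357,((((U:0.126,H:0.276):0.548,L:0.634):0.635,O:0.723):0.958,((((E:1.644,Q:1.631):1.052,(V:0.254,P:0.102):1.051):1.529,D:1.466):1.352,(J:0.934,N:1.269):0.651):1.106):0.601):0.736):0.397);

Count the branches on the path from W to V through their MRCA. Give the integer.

The MRCA of W and V is the node subtending ((W,((I,((F,G),R)),(K,S))),((A,(C,B)),((((U,H),L),O),((((E,Q),(V,P)),D),(J,N))))).
From W up to that node: 2 branches. From V up to the same node: 7 branches. Total: 2 + 7 = 9.

9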